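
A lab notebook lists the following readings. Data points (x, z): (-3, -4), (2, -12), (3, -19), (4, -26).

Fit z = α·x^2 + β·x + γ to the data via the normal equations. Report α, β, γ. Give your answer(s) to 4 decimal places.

α = -0.7563, β = -2.4191, γ = -4.4360

Sums needed: Σx^2·x^2 = 434, Σx^2·x = 72, Σx^2 = 38, Σx·x = 38, Σx = 6, Σ1 = 4.
Right-hand side: Σx^2·z = -671, Σx·z = -173, Σz = -61.
So MᵀM·[α, β, γ]ᵀ = Mᵀz: [[434, 72, 38]; [72, 38, 6]; [38, 6, 4]]·[α, β, γ]ᵀ = [-671, -173, -61]ᵀ.
Solving the 3×3 system (Gaussian elimination) gives α = -1431/1892, β = -4577/1892, γ = -763/172.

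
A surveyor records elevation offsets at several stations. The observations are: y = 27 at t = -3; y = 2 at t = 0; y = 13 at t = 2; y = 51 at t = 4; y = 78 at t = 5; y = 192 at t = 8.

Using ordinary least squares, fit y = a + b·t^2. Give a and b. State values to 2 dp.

a = 1.86, b = 2.98

Forming AᵀA = [[6, 118]; [118, 5074]] and Aᵀy = [363, 15349]ᵀ gives AᵀA·[a, b]ᵀ = Aᵀy.
Eliminating b: 5074·(row 1) − 118·(row 2) gives 16520·a = 5074·363 − 118·15349 = 30680, so a = 13/7.
Then b = (15349 − 118·(13/7))/5074 = 2463/826.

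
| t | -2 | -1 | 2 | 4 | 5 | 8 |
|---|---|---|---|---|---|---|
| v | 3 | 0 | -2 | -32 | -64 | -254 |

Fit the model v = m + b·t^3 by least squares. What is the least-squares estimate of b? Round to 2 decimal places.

b = -0.50

Setting ∂/∂m … = 0 gives: 6·m + 700·b = -349;  700·m + 281994·b = -140136.
Determinant 6·281994 − 700² = 1201964.
m = ((-349)·281994 − 700·(-140136))/1201964 = -160353/600982; b = (6·(-140136) − 700·(-349))/1201964 = -149129/300491.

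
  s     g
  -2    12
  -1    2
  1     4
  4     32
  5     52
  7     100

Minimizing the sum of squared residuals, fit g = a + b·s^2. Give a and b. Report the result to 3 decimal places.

Compute the Gram sums: Σ1 = 6, Σs^2 = 96, Σs^2·s^2 = 3300.
And Σg = 202, Σs^2·g = 6766.
Δ = 6·3300 − 96² = 10584.
a = (202·3300 − 96·6766)/10584 = 79/49; b = (6·6766 − 96·202)/10584 = 589/294.

a = 1.612, b = 2.003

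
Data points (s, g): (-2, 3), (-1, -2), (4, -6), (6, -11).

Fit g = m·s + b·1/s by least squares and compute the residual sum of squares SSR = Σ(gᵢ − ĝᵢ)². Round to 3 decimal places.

MᵀM·[m, b]ᵀ = Mᵀg reads: 57·m + 4·b = -94;  4·m + (193/144)·b = -17/6.
Determinant 57·(193/144) − 4² = 2899/48.
m = ((-94)·(193/144) − 4·(-17/6))/(2899/48) = -1270/669; b = (57·(-17/6) − 4·(-94))/(2899/48) = 792/223.
Residuals: 655/669, -232/669, 472/669, -45/223; SSR = 1082/669.

SSR = 1.617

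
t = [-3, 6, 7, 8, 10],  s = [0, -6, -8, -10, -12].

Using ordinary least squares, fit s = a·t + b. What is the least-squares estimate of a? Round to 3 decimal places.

XᵀX·[a, b]ᵀ = Xᵀs reads: 258·a + 28·b = -292;  28·a + 5·b = -36.
(Σt·t = 258, Σt = 28, Σ1 = 5, Σt·s = -292, Σs = -36.)
Δ = 258·5 − 28² = 506.
a = ((-292)·5 − 28·(-36))/506 = -226/253; b = (258·(-36) − 28·(-292))/506 = -556/253.

a = -0.893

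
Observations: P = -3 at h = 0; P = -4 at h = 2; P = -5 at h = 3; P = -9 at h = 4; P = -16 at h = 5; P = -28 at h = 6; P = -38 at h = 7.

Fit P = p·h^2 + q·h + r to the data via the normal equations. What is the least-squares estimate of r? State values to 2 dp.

r = -3.57

XᵀX·[p, q, r]ᵀ = XᵀP reads: 4675·p + 783·q + 139·r = -3475;  783·p + 139·q + 27·r = -573;  139·p + 27·q + 7·r = -103.
Inverting the 3×3 Gram matrix, [p, q, r]ᵀ = [-942/847, 4803/1694, -863/242]ᵀ.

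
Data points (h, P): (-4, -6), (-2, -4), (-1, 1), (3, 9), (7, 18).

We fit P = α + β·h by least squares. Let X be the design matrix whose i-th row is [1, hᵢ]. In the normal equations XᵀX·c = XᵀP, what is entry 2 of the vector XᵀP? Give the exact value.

184

Entry 2 ↔ basis h, so (XᵀP)_{2} = Σᵢ (h)·Pᵢ = (-4)·(-6) + (-2)·(-4) + (-1)·(1) + (3)·(9) + (7)·(18) = 184.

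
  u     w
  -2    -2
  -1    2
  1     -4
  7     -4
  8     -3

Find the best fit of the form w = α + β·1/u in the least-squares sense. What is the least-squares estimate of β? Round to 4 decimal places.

Compute the Gram sums: Σ1 = 5, Σ1/u = -13/56, Σ1/u·1/u = 7169/3136.
And Σw = -11, Σ1/u·w = -333/56.
AᵀA·[α, β]ᵀ = Aᵀw becomes [[5, -13/56]; [-13/56, 7169/3136]]·[α, β]ᵀ = [-11, -333/56]ᵀ.
Determinant 5·(7169/3136) − (-13/56)² = 8919/784.
α = ((-11)·(7169/3136) − (-13/56)·(-333/56))/(8919/784) = -20797/8919; β = (5·(-333/56) − (-13/56)·(-11))/(8919/784) = -25312/8919.

β = -2.8380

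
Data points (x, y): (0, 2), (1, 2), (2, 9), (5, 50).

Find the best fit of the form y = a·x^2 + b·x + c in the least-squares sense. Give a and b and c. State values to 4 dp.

a = 2.1022, b = -0.8260, c = 1.6354

Compute the Gram sums: Σx^2·x^2 = 642, Σx^2·x = 134, Σx^2 = 30, Σx·x = 30, Σx = 8, Σ1 = 4.
For Mᵀy: Σx^2·y = 1288, Σx·y = 270, Σy = 63.
Normal equations: [[642, 134, 30]; [134, 30, 8]; [30, 8, 4]]·[a, b, c]ᵀ = [1288, 270, 63]ᵀ.
Solving the 3×3 system (Gaussian elimination) gives a = 761/362, b = -299/362, c = 296/181.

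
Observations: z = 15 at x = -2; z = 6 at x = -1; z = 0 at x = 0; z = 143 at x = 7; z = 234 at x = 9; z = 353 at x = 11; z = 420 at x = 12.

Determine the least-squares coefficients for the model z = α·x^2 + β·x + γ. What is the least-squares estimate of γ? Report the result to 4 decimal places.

Sums needed: Σx^2·x^2 = 44356, Σx^2·x = 4122, Σx^2 = 400, Σx·x = 400, Σx = 36, Σ1 = 7.
Moment sums: Σx^2·z = 129220, Σx·z = 11994, Σz = 1171.
So MᵀM·[α, β, γ]ᵀ = Mᵀz: [[44356, 4122, 400]; [4122, 400, 36]; [400, 36, 7]]·[α, β, γ]ᵀ = [129220, 11994, 1171]ᵀ.
Row-reducing yields α = 616053/207403, β = -155964/207403, γ = 294631/207403.

γ = 1.4206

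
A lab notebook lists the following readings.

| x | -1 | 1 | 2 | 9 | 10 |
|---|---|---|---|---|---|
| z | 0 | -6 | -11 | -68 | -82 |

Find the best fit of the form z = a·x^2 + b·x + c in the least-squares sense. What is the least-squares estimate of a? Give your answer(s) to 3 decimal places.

a = -0.490

Sums needed: Σx^2·x^2 = 16579, Σx^2·x = 1737, Σx^2 = 187, Σx·x = 187, Σx = 21, Σ1 = 5.
For Aᵀz: Σx^2·z = -13758, Σx·z = -1460, Σz = -167.
Normal equations: [[16579, 1737, 187]; [1737, 187, 21]; [187, 21, 5]]·[a, b, c]ᵀ = [-13758, -1460, -167]ᵀ.
Row-reducing yields a = -977/1994, b = -38351/12961, c = -68629/25922.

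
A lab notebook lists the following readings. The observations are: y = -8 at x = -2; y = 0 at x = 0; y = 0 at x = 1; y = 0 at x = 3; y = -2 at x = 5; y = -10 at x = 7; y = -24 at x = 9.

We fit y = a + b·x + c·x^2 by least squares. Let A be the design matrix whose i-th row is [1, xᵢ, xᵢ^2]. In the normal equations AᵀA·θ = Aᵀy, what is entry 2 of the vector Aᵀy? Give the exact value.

-280

Entry 2 ↔ basis x, so (Aᵀy)_{2} = Σᵢ (x)·yᵢ = (-2)·(-8) + (0)·(0) + (1)·(0) + (3)·(0) + (5)·(-2) + (7)·(-10) + (9)·(-24) = -280.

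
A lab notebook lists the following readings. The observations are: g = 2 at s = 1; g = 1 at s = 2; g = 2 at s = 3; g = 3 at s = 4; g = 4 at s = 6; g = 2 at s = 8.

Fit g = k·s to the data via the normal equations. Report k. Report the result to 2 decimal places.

k = 0.48

Forming AᵀA = [[130]] and Aᵀg = [62]ᵀ gives AᵀA·[k]ᵀ = Aᵀg.
k = 62/130 = 0.476923.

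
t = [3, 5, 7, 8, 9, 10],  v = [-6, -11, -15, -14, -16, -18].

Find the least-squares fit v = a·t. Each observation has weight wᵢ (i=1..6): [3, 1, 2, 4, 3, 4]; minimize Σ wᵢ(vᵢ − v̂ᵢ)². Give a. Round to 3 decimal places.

Sums needed: Σwᵢ·t·t = 1049.
For MᵀWv: Σwᵢ·t·v = -1919.
So MᵀWM·[a]ᵀ = MᵀWv: [[1049]]·[a]ᵀ = [-1919]ᵀ.
Hence a = -1919 / 1049 ≈ -1.82936.

a = -1.829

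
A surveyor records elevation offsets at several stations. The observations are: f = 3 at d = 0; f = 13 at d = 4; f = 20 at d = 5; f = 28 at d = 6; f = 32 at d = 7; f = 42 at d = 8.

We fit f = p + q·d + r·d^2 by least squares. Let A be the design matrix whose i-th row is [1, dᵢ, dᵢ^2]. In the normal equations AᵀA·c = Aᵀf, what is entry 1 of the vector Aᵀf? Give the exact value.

138

Entry 1 ↔ basis 1, so (Aᵀf)_{1} = Σᵢ fᵢ = (1)·(3) + (1)·(13) + (1)·(20) + (1)·(28) + (1)·(32) + (1)·(42) = 138.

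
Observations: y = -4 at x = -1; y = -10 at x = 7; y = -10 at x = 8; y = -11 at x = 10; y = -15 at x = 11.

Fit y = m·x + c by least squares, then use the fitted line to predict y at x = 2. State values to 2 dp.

Forming AᵀA = [[335, 35]; [35, 5]] and Aᵀy = [-421, -50]ᵀ gives AᵀA·[m, c]ᵀ = Aᵀy.
Eliminating c: 5·(row 1) − 35·(row 2) gives 450·m = 5·(-421) − 35·(-50) = -355, so m = -71/90.
Then c = ((-50) − 35·(-71/90))/5 = -403/90.
At x = 2: ŷ = (-71/90)·(2) + (-403/90)·(1) = -109/18.

ŷ = -6.06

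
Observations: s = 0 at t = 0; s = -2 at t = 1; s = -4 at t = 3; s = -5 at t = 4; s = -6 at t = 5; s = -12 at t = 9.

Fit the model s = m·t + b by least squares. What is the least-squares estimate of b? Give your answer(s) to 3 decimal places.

Forming XᵀX = [[132, 22]; [22, 6]] and Xᵀs = [-172, -29]ᵀ gives XᵀX·[m, b]ᵀ = Xᵀs.
Eliminating b: 6·(row 1) − 22·(row 2) gives 308·m = 6·(-172) − 22·(-29) = -394, so m = -197/154.
Then b = ((-29) − 22·(-197/154))/6 = -1/7.

b = -0.143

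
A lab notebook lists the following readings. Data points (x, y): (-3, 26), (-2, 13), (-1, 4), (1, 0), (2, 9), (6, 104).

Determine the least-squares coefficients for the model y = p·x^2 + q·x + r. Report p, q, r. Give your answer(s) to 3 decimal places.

Entries of AᵀA: Σx^2·x^2 = 1411, Σx^2·x = 189, Σx^2 = 55, Σx·x = 55, Σx = 3, Σ1 = 6.
Moment sums: Σx^2·y = 4070, Σx·y = 534, Σy = 156.
So AᵀA·[p, q, r]ᵀ = Aᵀy: [[1411, 189, 55]; [189, 55, 3]; [55, 3, 6]]·[p, q, r]ᵀ = [4070, 534, 156]ᵀ.
Row-reducing yields p = 50697/16825, q = -9633/16825, r = -22456/16825.

p = 3.013, q = -0.573, r = -1.335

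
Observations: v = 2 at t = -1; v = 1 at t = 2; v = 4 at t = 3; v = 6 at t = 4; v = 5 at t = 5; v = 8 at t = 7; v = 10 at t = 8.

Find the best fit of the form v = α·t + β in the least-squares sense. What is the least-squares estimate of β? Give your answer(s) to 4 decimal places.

XᵀX·[α, β]ᵀ = Xᵀv reads: 168·α + 28·β = 197;  28·α + 7·β = 36.
(Σt·t = 168, Σt = 28, Σ1 = 7, Σt·v = 197, Σv = 36.)
det = 168·7 − 28² = 392.
α = (197·7 − 28·36)/392 = 53/56; β = (168·36 − 28·197)/392 = 19/14.

β = 1.3571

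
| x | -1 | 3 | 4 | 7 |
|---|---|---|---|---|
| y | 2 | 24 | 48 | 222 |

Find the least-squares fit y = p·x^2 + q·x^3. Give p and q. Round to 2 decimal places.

The normal system AᵀA·[p, q]ᵀ = Aᵀy is [[2739, 18073]; [18073, 122475]]·[p, q]ᵀ = [11864, 79864]ᵀ.
det = 2739·122475 − 18073² = 8825696.
p = (11864·122475 − 18073·79864)/8825696 = 603833/551606; q = (2739·79864 − 18073·11864)/8825696 = 24599/50146.

p = 1.09, q = 0.49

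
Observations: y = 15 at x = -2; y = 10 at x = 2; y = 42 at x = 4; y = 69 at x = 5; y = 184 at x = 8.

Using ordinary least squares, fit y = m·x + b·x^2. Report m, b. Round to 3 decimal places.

m = -1.509, b = 3.061

Setting ∂/∂m … = 0 gives: 113·m + 701·b = 1975;  701·m + 5009·b = 14273.
(Σx·x = 113, Σx·x^2 = 701, Σx^2·x^2 = 5009, Σx·y = 1975, Σx^2·y = 14273.)
Δ = 113·5009 − 701² = 74616.
m = (1975·5009 − 701·14273)/74616 = -56299/37308; b = (113·14273 − 701·1975)/74616 = 114187/37308.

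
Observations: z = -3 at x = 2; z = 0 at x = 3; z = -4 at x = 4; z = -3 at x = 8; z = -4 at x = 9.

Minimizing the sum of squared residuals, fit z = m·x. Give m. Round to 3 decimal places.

m = -0.471

The normal equations are: 174·m = -82.
(Σx·x = 174, Σx·z = -82.)
m = (-82)/174 = -0.471264.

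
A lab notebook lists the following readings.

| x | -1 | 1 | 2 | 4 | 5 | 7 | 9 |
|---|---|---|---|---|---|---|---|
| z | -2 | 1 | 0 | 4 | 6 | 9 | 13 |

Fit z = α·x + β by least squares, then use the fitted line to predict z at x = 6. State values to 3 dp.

ẑ = 7.647

Forming AᵀA = [[177, 27]; [27, 7]] and Aᵀz = [229, 31]ᵀ gives AᵀA·[α, β]ᵀ = Aᵀz.
det = 177·7 − 27² = 510.
α = (229·7 − 27·31)/510 = 383/255; β = (177·31 − 27·229)/510 = -116/85.
At x = 6: ẑ = (383/255)·(6) + (-116/85)·(1) = 130/17.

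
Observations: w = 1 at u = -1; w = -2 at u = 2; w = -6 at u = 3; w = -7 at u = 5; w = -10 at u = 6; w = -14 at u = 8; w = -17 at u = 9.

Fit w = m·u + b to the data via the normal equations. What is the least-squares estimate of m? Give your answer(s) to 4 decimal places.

m = -1.7849

Setting ∂/∂m … = 0 gives: 220·m + 32·b = -383;  32·m + 7·b = -55.
Eliminating b: 7·(row 1) − 32·(row 2) gives 516·m = 7·(-383) − 32·(-55) = -921, so m = -307/172.
Then b = ((-55) − 32·(-307/172))/7 = 13/43.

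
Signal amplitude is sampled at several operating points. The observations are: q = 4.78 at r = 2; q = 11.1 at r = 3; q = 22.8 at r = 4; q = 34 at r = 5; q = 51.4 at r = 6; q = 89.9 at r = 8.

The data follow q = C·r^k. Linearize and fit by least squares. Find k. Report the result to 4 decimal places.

k = 2.1337

Let Y = ln q. Fitting Y = k·ln r + ln C by least squares:
Over the data: Σln r = 8.6587, Σ(ln r)² = 13.7340, Σln q = 19.0628, Σln r·ln q = 30.1524.
Normal system: [[13.7340, 8.6587]; [8.6587, 6]]·[k, ln C]ᵀ = [30.1524, 19.0628]ᵀ.
Δ = 13.7340·6 − (8.6587)² = 7.4309; k = (30.1524·6 − 8.6587·19.0628)/7.4309 = 2.13368, ln C = (13.7340·19.0628 − 8.6587·30.1524)/7.4309 = 0.09800.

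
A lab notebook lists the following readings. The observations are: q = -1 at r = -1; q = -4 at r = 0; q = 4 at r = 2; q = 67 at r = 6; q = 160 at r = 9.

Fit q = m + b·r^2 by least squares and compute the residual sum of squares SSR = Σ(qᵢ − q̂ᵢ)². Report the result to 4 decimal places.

From the data, Σ1 = 5, Σr^2 = 122, Σr^2·r^2 = 7874.
Moment sums: Σq = 226, Σr^2·q = 15387.
Normal equations: [[5, 122]; [122, 7874]]·[m, b]ᵀ = [226, 15387]ᵀ.
Determinant 5·7874 − 122² = 24486.
m = (226·7874 − 122·15387)/24486 = -48845/12243; b = (5·15387 − 122·226)/24486 = 49363/24486.
Residuals: 7947/8162, -127/12243, -303/4081, -19408/12243, 17047/24486; SSR = 96751/24486.

SSR = 3.9513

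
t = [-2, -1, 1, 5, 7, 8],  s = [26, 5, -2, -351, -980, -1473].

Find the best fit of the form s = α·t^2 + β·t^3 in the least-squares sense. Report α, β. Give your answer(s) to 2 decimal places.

Sums needed: Σt^2·t^2 = 7140, Σt^2·t^3 = 52668, Σt^3·t^3 = 395484.
Right-hand side: Σt^2·s = -150960, Σt^3·s = -1134406.
So MᵀM·[α, β]ᵀ = Mᵀs: [[7140, 52668]; [52668, 395484]]·[α, β]ᵀ = [-150960, -1134406]ᵀ.
det = 7140·395484 − 52668² = 49837536.
α = ((-150960)·395484 − 52668·(-1134406))/49837536 = 619869/692188; β = (7140·(-1134406) − 52668·(-150960))/49837536 = -886295/296652.

α = 0.90, β = -2.99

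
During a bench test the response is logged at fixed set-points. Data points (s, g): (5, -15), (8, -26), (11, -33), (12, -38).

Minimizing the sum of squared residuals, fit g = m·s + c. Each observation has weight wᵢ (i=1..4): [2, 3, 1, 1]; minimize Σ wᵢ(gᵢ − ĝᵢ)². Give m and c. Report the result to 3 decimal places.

m = -3.160, c = 0.160

Forming XᵀWX = [[507, 57]; [57, 7]] and XᵀWg = [-1593, -179]ᵀ gives XᵀWX·[m, c]ᵀ = XᵀWg.
det = 507·7 − 57² = 300.
m = ((-1593)·7 − 57·(-179))/300 = -79/25; c = (507·(-179) − 57·(-1593))/300 = 4/25.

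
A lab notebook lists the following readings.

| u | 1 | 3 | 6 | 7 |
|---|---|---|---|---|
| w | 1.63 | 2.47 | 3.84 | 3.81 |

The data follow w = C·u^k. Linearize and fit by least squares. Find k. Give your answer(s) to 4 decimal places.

k = 0.4579

Taking logs, ln w = k·ln u + ln C, so regress ln w on ln u.
Σln u = 4.8363, Σ(ln u)² = 8.2039, Σln w = 4.0759, Σln u·ln w = 6.0071.
Equations: 8.2039·k + 4.8363·ln C = 6.0071;  4.8363·k + 4·ln C = 4.0759.
Δ = 8.2039·4 − (4.8363)² = 9.4260; k = (6.0071·4 − 4.8363·4.0759)/9.4260 = 0.45788, ln C = (8.2039·4.0759 − 4.8363·6.0071)/9.4260 = 0.46536.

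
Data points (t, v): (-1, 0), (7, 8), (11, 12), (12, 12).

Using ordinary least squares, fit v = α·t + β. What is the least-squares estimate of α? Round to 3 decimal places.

α = 0.955

From the data, Σt·t = 315, Σt = 29, Σ1 = 4.
For Xᵀv: Σt·v = 332, Σv = 32.
Normal equations: [[315, 29]; [29, 4]]·[α, β]ᵀ = [332, 32]ᵀ.
det = 315·4 − 29² = 419.
α = (332·4 − 29·32)/419 = 400/419; β = (315·32 − 29·332)/419 = 452/419.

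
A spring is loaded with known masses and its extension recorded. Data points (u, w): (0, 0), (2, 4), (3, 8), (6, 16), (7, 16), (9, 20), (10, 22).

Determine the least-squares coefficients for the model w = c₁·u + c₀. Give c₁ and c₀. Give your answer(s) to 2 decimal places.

c₁ = 2.22, c₀ = 0.54

Entries of XᵀX: Σu·u = 279, Σu = 37, Σ1 = 7.
Right-hand side: Σu·w = 640, Σw = 86.
Eliminating c₀: 7·(row 1) − 37·(row 2) gives 584·c₁ = 7·640 − 37·86 = 1298, so c₁ = 649/292.
Then c₀ = (86 − 37·(649/292))/7 = 157/292.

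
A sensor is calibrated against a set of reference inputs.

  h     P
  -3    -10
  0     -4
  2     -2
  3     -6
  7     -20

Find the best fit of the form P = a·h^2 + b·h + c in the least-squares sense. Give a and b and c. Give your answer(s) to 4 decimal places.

a = -0.4623, b = 0.8536, c = -3.3723

With design matrix A, AᵀA = [[2579, 351, 71]; [351, 71, 9]; [71, 9, 5]] and AᵀP = [-1132, -132, -42]ᵀ.
Inverting the 3×3 Gram matrix, [a, b, c]ᵀ = [-20953/45327, 12897/15109, -152858/45327]ᵀ.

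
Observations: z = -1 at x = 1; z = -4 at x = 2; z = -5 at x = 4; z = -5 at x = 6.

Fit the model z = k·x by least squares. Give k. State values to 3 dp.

Compute the Gram sums: Σx·x = 57.
Right-hand side: Σx·z = -59.
MᵀM·[k]ᵀ = Mᵀz becomes [[57]]·[k]ᵀ = [-59]ᵀ.
k = (-59)/57 = -1.03509.

k = -1.035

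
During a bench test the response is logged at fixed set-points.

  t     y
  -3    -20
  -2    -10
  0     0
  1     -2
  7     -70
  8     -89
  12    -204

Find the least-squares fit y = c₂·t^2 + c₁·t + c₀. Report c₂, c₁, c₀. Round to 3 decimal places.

c₂ = -1.495, c₁ = 1.052, c₀ = -2.003

The normal equations are: 27331·c₂ + 2549·c₁ + 271·c₀ = -38724;  2549·c₂ + 271·c₁ + 23·c₀ = -3572;  271·c₂ + 23·c₁ + 7·c₀ = -395.
Inverting the 3×3 Gram matrix, [c₂, c₁, c₀]ᵀ = [-313999/210018, 662833/630054, -631093/315027]ᵀ.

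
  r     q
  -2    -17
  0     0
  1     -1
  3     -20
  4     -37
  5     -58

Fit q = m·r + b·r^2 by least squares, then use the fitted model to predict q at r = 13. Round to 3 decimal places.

The normal system XᵀX·[m, b]ᵀ = Xᵀq is [[55, 209]; [209, 979]]·[m, b]ᵀ = [-465, -2291]ᵀ.
Eliminating b: 979·(row 1) − 209·(row 2) gives 10164·m = 979·(-465) − 209·(-2291) = 23584, so m = 536/231.
Then b = ((-2291) − 209·(536/231))/979 = -655/231.
At r = 13: q̂ = (536/231)·(13) + (-655/231)·(169) = -103727/231.

q̂ = -449.035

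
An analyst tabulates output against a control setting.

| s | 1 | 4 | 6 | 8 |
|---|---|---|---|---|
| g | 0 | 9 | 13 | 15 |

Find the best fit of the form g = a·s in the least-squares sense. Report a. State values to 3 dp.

a = 2.000

Entries of AᵀA: Σs·s = 117.
Right-hand side: Σs·g = 234.
Normal equations: [[117]]·[a]ᵀ = [234]ᵀ.
a = 234/117 = 2.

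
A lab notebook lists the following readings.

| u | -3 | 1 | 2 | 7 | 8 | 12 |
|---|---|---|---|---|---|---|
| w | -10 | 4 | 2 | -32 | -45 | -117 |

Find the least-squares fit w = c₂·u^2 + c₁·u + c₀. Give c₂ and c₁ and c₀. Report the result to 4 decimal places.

Setting ∂/∂c₂ … = 0 gives: 27331·c₂ + 2565·c₁ + 271·c₀ = -21374;  2565·c₂ + 271·c₁ + 27·c₀ = -1950;  271·c₂ + 27·c₁ + 6·c₀ = -198.
(Σu^2·u^2 = 27331, Σu^2·u = 2565, Σu^2 = 271, Σu·u = 271, Σu = 27, Σ1 = 6, Σu^2·w = -21374, Σu·w = -1950, Σw = -198.)
Solving the 3×3 system (Gaussian elimination) gives c₂ = -2175/2236, c₁ = 85929/51428, c₀ = 87829/25714.

c₂ = -0.9727, c₁ = 1.6709, c₀ = 3.4156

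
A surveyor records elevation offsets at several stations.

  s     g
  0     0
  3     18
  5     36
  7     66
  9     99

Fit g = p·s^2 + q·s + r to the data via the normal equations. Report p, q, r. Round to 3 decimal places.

With design matrix A, AᵀA = [[9668, 1224, 164]; [1224, 164, 24]; [164, 24, 5]] and Aᵀg = [12315, 1587, 219]ᵀ.
Solving the 3×3 system (Gaussian elimination) gives p = 6831/7708, q = 23487/7708, r = 204/1927.

p = 0.886, q = 3.047, r = 0.106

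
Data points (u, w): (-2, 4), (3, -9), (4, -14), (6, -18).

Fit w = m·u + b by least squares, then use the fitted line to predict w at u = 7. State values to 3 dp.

From the data, Σu·u = 65, Σu = 11, Σ1 = 4.
Moment sums: Σu·w = -199, Σw = -37.
So MᵀM·[m, b]ᵀ = Mᵀw: [[65, 11]; [11, 4]]·[m, b]ᵀ = [-199, -37]ᵀ.
Δ = 65·4 − 11² = 139.
m = ((-199)·4 − 11·(-37))/139 = -389/139; b = (65·(-37) − 11·(-199))/139 = -216/139.
At u = 7: ŵ = (-389/139)·(7) + (-216/139)·(1) = -2939/139.

ŵ = -21.144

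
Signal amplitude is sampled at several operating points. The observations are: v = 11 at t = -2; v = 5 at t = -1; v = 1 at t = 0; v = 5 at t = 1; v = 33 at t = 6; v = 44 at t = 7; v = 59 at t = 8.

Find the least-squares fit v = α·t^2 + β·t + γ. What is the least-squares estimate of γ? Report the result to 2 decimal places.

γ = 3.29

Setting ∂/∂α … = 0 gives: 7811·α + 1063·β + 155·γ = 7174;  1063·α + 155·β + 19·γ = 956;  155·α + 19·β + 7·γ = 158.
(Σt^2·t^2 = 7811, Σt^2·t = 1063, Σt^2 = 155, Σt·t = 155, Σt = 19, Σ1 = 7, Σt^2·v = 7174, Σt·v = 956, Σv = 158.)
Solving the 3×3 system (Gaussian elimination) gives α = 866/841, β = -2183/1682, γ = 191/58.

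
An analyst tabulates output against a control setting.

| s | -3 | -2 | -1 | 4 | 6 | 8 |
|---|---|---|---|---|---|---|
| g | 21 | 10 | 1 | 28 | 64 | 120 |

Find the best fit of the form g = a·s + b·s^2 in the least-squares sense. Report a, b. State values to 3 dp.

a = -1.009, b = 1.988

The normal equations are: 130·a + 756·b = 1372;  756·a + 5746·b = 10662.
Eliminating b: 5746·(row 1) − 756·(row 2) gives 175444·a = 5746·1372 − 756·10662 = -176960, so a = -44240/43861.
Then b = (10662 − 756·(-44240/43861))/5746 = 87207/43861.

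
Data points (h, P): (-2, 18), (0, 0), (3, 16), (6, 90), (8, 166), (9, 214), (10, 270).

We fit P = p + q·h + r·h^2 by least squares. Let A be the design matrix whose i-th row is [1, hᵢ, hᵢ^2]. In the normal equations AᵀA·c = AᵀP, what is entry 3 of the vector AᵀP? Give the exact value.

Entry 3 ↔ basis h^2, so (AᵀP)_{3} = Σᵢ (h^2)·Pᵢ = (4)·(18) + (0)·(0) + (9)·(16) + (36)·(90) + (64)·(166) + (81)·(214) + (100)·(270) = 58414.

58414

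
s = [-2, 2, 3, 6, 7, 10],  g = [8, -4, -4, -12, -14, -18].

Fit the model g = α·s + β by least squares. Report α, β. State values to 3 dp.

α = -2.187, β = 2.142

With design matrix X, XᵀX = [[202, 26]; [26, 6]] and Xᵀg = [-386, -44]ᵀ.
Determinant 202·6 − 26² = 536.
α = ((-386)·6 − 26·(-44))/536 = -293/134; β = (202·(-44) − 26·(-386))/536 = 287/134.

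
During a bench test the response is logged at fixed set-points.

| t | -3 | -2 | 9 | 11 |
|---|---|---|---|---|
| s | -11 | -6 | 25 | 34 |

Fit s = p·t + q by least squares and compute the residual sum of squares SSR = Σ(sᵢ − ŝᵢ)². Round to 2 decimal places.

SSR = 6.09

XᵀX·[p, q]ᵀ = Xᵀs reads: 215·p + 15·q = 644;  15·p + 4·q = 42.
(Σt·t = 215, Σt = 15, Σ1 = 4, Σt·s = 644, Σs = 42.)
Eliminating q: 4·(row 1) − 15·(row 2) gives 635·p = 4·644 − 15·42 = 1946, so p = 1946/635.
Then q = (42 − 15·(1946/635))/4 = -126/127.
Residuals: -517/635, 712/635, -1009/635, 814/635; SSR = 3866/635.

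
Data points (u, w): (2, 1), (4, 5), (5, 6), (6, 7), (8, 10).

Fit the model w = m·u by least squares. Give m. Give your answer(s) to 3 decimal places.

Normal-equation sums: Σu·u = 145.
Right-hand side: Σu·w = 174.
AᵀA·[m]ᵀ = Aᵀw becomes [[145]]·[m]ᵀ = [174]ᵀ.
m = 174/145 = 1.2.

m = 1.200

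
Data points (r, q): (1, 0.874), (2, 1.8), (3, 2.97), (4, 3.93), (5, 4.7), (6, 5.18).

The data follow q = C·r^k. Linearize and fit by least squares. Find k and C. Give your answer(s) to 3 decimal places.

k = 1.023, C = 0.900

Let Y = ln q. Fitting Y = k·ln r + ln C by least squares:
Sums: Σln r = 6.5793, Σ(ln r)² = 9.4099, Σln q = 6.1027, Σln r·ln q = 8.9385.
Normal system: [[9.4099, 6.5793]; [6.5793, 6]]·[k, ln C]ᵀ = [8.9385, 6.1027]ᵀ.
Δ = 9.4099·6 − (6.5793)² = 13.1729; k = (8.9385·6 − 6.5793·6.1027)/13.1729 = 1.02329, ln C = (9.4099·6.1027 − 6.5793·8.9385)/13.1729 = -0.10497, so C = exp(-0.10497) = 0.90035.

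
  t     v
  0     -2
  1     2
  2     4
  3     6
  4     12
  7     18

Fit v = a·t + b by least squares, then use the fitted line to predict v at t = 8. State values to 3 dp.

v̂ = 21.524

Normal-equation sums: Σt·t = 79, Σt = 17, Σ1 = 6.
Moment sums: Σt·v = 202, Σv = 40.
det = 79·6 − 17² = 185.
a = (202·6 − 17·40)/185 = 532/185; b = (79·40 − 17·202)/185 = -274/185.
At t = 8: v̂ = (532/185)·(8) + (-274/185)·(1) = 3982/185.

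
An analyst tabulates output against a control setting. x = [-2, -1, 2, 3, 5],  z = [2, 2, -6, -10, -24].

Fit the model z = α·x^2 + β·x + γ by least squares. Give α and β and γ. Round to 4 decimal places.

α = -0.6021, β = -1.8955, γ = 0.6316

Entries of MᵀM: Σx^2·x^2 = 739, Σx^2·x = 151, Σx^2 = 43, Σx·x = 43, Σx = 7, Σ1 = 5.
Right-hand side: Σx^2·z = -704, Σx·z = -168, Σz = -36.
Row-reducing yields α = -755/1254, β = -2377/1254, γ = 12/19.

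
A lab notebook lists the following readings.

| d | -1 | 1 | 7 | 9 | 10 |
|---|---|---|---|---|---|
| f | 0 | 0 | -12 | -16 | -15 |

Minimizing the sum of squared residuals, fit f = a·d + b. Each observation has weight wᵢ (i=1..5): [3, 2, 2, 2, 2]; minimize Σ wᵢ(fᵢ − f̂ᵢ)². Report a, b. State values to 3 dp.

From the data, Σwᵢ·d·d = 465, Σwᵢ·d = 51, Σwᵢ·1 = 11.
And Σwᵢ·d·f = -756, Σwᵢ·f = -86.
Normal equations: [[465, 51]; [51, 11]]·[a, b]ᵀ = [-756, -86]ᵀ.
Eliminating b: 11·(row 1) − 51·(row 2) gives 2514·a = 11·(-756) − 51·(-86) = -3930, so a = -655/419.
Then b = ((-86) − 51·(-655/419))/11 = -239/419.

a = -1.563, b = -0.570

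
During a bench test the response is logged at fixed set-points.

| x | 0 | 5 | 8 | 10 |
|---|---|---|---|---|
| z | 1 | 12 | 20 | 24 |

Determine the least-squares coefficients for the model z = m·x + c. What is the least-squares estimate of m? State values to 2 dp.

Sums needed: Σx·x = 189, Σx = 23, Σ1 = 4.
And Σx·z = 460, Σz = 57.
Normal equations: [[189, 23]; [23, 4]]·[m, c]ᵀ = [460, 57]ᵀ.
Determinant 189·4 − 23² = 227.
m = (460·4 − 23·57)/227 = 529/227; c = (189·57 − 23·460)/227 = 193/227.

m = 2.33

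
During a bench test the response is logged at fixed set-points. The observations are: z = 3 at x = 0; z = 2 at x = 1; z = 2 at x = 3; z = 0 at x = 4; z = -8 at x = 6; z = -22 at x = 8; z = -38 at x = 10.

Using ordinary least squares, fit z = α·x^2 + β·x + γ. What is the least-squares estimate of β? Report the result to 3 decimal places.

β = 1.592

Sums needed: Σx^2·x^2 = 15730, Σx^2·x = 1820, Σx^2 = 226, Σx·x = 226, Σx = 32, Σ1 = 7.
For Mᵀz: Σx^2·z = -5476, Σx·z = -596, Σz = -61.
Solving the 3×3 system (Gaussian elimination) gives α = -1943/3443, β = 16444/10329, γ = 23011/10329.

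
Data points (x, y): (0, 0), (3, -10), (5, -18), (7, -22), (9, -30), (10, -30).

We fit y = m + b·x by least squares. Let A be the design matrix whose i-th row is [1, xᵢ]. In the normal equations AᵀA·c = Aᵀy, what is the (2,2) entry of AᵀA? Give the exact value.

Row 2 ↔ basis x, column 2 ↔ basis x, so (AᵀA)_{2,2} = Σᵢ (x)·(x) = (0)·(0) + (3)·(3) + (5)·(5) + (7)·(7) + (9)·(9) + (10)·(10) = 264.

264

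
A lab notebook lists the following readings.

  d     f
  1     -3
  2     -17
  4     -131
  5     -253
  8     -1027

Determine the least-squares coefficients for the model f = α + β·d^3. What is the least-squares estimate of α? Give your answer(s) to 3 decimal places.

α = -1.769

Compute the Gram sums: Σ1 = 5, Σd^3 = 710, Σd^3·d^3 = 281930.
Moment sums: Σf = -1431, Σd^3·f = -565972.
So XᵀX·[α, β]ᵀ = Xᵀf: [[5, 710]; [710, 281930]]·[α, β]ᵀ = [-1431, -565972]ᵀ.
Δ = 5·281930 − 710² = 905550.
α = ((-1431)·281930 − 710·(-565972))/905550 = -160171/90555; β = (5·(-565972) − 710·(-1431))/905550 = -36277/18111.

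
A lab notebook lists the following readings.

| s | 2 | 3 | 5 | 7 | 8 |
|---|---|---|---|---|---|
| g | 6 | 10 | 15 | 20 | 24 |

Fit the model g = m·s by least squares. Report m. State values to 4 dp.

m = 2.9735

The normal equations are: 151·m = 449.
(Σs·s = 151, Σs·g = 449.)
m = 449/151 = 2.97351.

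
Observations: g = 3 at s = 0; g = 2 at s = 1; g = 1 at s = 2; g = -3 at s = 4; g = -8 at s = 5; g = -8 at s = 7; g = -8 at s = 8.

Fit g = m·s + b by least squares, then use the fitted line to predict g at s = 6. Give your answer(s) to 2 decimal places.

ĝ = -6.40

Forming AᵀA = [[159, 27]; [27, 7]] and Aᵀg = [-168, -21]ᵀ gives AᵀA·[m, b]ᵀ = Aᵀg.
Determinant 159·7 − 27² = 384.
m = ((-168)·7 − 27·(-21))/384 = -203/128; b = (159·(-21) − 27·(-168))/384 = 399/128.
At s = 6: ĝ = (-203/128)·(6) + (399/128)·(1) = -819/128.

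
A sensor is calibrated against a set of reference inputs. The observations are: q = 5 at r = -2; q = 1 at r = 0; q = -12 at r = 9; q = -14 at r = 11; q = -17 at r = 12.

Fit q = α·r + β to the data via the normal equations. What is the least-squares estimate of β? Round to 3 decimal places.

With design matrix M, MᵀM = [[350, 30]; [30, 5]] and Mᵀq = [-476, -37]ᵀ.
det = 350·5 − 30² = 850.
α = ((-476)·5 − 30·(-37))/850 = -127/85; β = (350·(-37) − 30·(-476))/850 = 133/85.

β = 1.565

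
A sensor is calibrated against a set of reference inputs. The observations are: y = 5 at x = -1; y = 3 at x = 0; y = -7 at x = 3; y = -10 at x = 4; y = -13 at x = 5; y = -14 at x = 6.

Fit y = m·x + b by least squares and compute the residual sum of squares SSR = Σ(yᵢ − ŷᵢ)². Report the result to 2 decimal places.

The normal system MᵀM·[m, b]ᵀ = Mᵀy is [[87, 17]; [17, 6]]·[m, b]ᵀ = [-215, -36]ᵀ.
Determinant 87·6 − 17² = 233.
m = ((-215)·6 − 17·(-36))/233 = -678/233; b = (87·(-36) − 17·(-215))/233 = 523/233.
Residuals: -36/233, 176/233, -120/233, -141/233, -162/233, 283/233; SSR = 742/233.

SSR = 3.18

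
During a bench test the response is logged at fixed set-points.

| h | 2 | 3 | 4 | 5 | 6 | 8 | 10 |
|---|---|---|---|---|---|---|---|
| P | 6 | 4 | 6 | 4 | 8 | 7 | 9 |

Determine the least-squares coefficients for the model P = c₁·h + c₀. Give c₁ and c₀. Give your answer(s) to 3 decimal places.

Sums needed: Σh·h = 254, Σh = 38, Σ1 = 7.
Right-hand side: Σh·P = 262, ΣP = 44.
det = 254·7 − 38² = 334.
c₁ = (262·7 − 38·44)/334 = 81/167; c₀ = (254·44 − 38·262)/334 = 610/167.

c₁ = 0.485, c₀ = 3.653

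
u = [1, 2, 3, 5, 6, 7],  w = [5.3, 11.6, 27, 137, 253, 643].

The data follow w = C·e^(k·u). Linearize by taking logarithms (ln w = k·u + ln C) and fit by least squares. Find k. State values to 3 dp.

k = 0.792

Taking logs, ln w = k·u + ln C, so regress ln w on u.
AᵀA = [[124.0000, 24.0000]; [24.0000, 6]], rhs = [119.5205, 24.3341]ᵀ  (here Σu = 24.0000, Σ(u)² = 124.0000, Σln w = 24.3341, Σu·ln w = 119.5205).
Δ = 124.0000·6 − (24.0000)² = 168.0000; k = (119.5205·6 − 24.0000·24.3341)/168.0000 = 0.79229, ln C = (124.0000·24.3341 − 24.0000·119.5205)/168.0000 = 0.88650.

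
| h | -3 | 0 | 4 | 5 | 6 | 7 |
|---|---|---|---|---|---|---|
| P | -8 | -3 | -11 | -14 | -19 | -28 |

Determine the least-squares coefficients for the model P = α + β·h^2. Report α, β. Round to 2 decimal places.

α = -2.92, β = -0.49

From the data, Σ1 = 6, Σh^2 = 135, Σh^2·h^2 = 4659.
Right-hand side: ΣP = -83, Σh^2·P = -2654.
XᵀX·[α, β]ᵀ = XᵀP becomes [[6, 135]; [135, 4659]]·[α, β]ᵀ = [-83, -2654]ᵀ.
Eliminating β: 4659·(row 1) − 135·(row 2) gives 9729·α = 4659·(-83) − 135·(-2654) = -28407, so α = -9469/3243.
Then β = ((-2654) − 135·(-9469/3243))/4659 = -1573/3243.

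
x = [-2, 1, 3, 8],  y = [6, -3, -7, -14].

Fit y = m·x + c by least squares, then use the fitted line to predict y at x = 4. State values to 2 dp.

ŷ = -7.42

The normal system MᵀM·[m, c]ᵀ = Mᵀy is [[78, 10]; [10, 4]]·[m, c]ᵀ = [-148, -18]ᵀ.
Eliminating c: 4·(row 1) − 10·(row 2) gives 212·m = 4·(-148) − 10·(-18) = -412, so m = -103/53.
Then c = ((-18) − 10·(-103/53))/4 = 19/53.
At x = 4: ŷ = (-103/53)·(4) + (19/53)·(1) = -393/53.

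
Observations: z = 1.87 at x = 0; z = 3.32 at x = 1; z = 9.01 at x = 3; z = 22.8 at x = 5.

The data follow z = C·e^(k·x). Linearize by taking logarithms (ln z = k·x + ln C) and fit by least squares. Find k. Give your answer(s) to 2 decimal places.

Let Y = ln z. Fitting Y = k·x + ln C by least squares:
AᵀA = [[35.0000, 9.0000]; [9.0000, 4]], rhs = [23.4288, 7.1510]ᵀ  (here Σx = 9.0000, Σ(x)² = 35.0000, Σln z = 7.1510, Σx·ln z = 23.4288).
Δ = 35.0000·4 − (9.0000)² = 59.0000; k = (23.4288·4 − 9.0000·7.1510)/59.0000 = 0.49756, ln C = (35.0000·7.1510 − 9.0000·23.4288)/59.0000 = 0.66824.

k = 0.50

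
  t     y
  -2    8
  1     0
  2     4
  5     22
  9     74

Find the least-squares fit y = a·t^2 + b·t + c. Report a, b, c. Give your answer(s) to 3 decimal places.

a = 1.017, b = -1.069, c = 1.409

Compute the Gram sums: Σt^2·t^2 = 7219, Σt^2·t = 855, Σt^2 = 115, Σt·t = 115, Σt = 15, Σ1 = 5.
For Mᵀy: Σt^2·y = 6592, Σt·y = 768, Σy = 108.
Normal equations: [[7219, 855, 115]; [855, 115, 15]; [115, 15, 5]]·[a, b, c]ᵀ = [6592, 768, 108]ᵀ.
Row-reducing yields a = 764/751, b = -4014/3755, c = 1058/751.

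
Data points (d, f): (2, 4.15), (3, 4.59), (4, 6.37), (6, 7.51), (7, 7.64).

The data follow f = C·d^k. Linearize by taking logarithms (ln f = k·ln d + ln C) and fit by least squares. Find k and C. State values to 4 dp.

With ln fᵢ as the transformed response and ln dᵢ as the regressor:
Σln d = 6.9157, Σ(ln d)² = 10.6062, Σln f = 8.8482, Σln d·ln f = 12.7969.
Equations: 10.6062·k + 6.9157·ln C = 12.7969;  6.9157·k + 5·ln C = 8.8482.
Δ = 10.6062·5 − (6.9157)² = 5.2037; k = (12.7969·5 − 6.9157·8.8482)/5.2037 = 0.53663, ln C = (10.6062·8.8482 − 6.9157·12.7969)/5.2037 = 1.02741, so C = exp(1.02741) = 2.79382.

k = 0.5366, C = 2.7938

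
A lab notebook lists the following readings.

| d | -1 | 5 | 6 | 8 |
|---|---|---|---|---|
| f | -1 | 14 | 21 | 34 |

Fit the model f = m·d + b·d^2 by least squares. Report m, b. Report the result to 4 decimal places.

The normal system AᵀA·[m, b]ᵀ = Aᵀf is [[126, 852]; [852, 6018]]·[m, b]ᵀ = [469, 3281]ᵀ.
det = 126·6018 − 852² = 32364.
m = (469·6018 − 852·3281)/32364 = 4505/5394; b = (126·3281 − 852·469)/32364 = 2303/5394.

m = 0.8352, b = 0.4270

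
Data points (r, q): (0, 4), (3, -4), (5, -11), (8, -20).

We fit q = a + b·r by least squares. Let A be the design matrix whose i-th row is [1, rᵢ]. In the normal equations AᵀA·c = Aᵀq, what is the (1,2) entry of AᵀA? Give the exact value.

Row 1 ↔ basis 1, column 2 ↔ basis r, so (AᵀA)_{1,2} = Σᵢ r = (1)·(0) + (1)·(3) + (1)·(5) + (1)·(8) = 16.

16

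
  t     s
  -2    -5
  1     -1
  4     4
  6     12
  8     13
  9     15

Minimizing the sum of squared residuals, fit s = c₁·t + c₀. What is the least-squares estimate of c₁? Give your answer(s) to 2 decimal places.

From the data, Σt·t = 202, Σt = 26, Σ1 = 6.
And Σt·s = 336, Σs = 38.
Normal equations: [[202, 26]; [26, 6]]·[c₁, c₀]ᵀ = [336, 38]ᵀ.
Eliminating c₀: 6·(row 1) − 26·(row 2) gives 536·c₁ = 6·336 − 26·38 = 1028, so c₁ = 257/134.
Then c₀ = (38 − 26·(257/134))/6 = -265/134.

c₁ = 1.92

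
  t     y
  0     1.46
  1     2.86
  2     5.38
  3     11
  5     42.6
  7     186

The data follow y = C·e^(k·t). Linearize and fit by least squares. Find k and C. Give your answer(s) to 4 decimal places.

Taking logs, ln y = k·t + ln C, so regress ln y on t.
Σt = 18.0000, Σ(t)² = 88.0000, Σln y = 14.4874, Σt·ln y = 66.9494.
Normal system: [[88.0000, 18.0000]; [18.0000, 6]]·[k, ln C]ᵀ = [66.9494, 14.4874]ᵀ.
Solving (det = 204.0000): k = 0.69080, ln C = 0.34219, so C = exp(0.34219) = 1.40802.

k = 0.6908, C = 1.4080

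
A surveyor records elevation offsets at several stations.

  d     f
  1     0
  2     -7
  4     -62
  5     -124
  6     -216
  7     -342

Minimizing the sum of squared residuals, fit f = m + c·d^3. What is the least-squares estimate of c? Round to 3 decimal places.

c = -1.002

The normal system AᵀA·[m, c]ᵀ = Aᵀf is [[6, 757]; [757, 184091]]·[m, c]ᵀ = [-751, -183486]ᵀ.
Determinant 6·184091 − 757² = 531497.
m = ((-751)·184091 − 757·(-183486))/531497 = 646561/531497; c = (6·(-183486) − 757·(-751))/531497 = -532409/531497.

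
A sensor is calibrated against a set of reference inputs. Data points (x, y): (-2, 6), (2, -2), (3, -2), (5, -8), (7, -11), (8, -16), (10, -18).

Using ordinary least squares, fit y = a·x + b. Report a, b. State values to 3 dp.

a = -2.078, b = 2.509

Normal-equation sums: Σx·x = 255, Σx = 33, Σ1 = 7.
For Aᵀy: Σx·y = -447, Σy = -51.
AᵀA·[a, b]ᵀ = Aᵀy becomes [[255, 33]; [33, 7]]·[a, b]ᵀ = [-447, -51]ᵀ.
Δ = 255·7 − 33² = 696.
a = ((-447)·7 − 33·(-51))/696 = -241/116; b = (255·(-51) − 33·(-447))/696 = 291/116.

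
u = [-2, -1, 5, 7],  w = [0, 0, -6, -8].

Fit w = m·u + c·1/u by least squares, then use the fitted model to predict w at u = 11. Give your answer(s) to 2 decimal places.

ŵ = -12.82

From the data, Σu·u = 79, Σu·1/u = 4, Σ1/u·1/u = 6421/4900.
Right-hand side: Σu·w = -86, Σ1/u·w = -82/35.
Normal equations: [[79, 4]; [4, 6421/4900]]·[m, c]ᵀ = [-86, -82/35]ᵀ.
Determinant 79·(6421/4900) − 4² = 428859/4900.
m = ((-86)·(6421/4900) − 4·(-82/35))/(428859/4900) = -56254/47651; c = (79·(-82/35) − 4·(-86))/(428859/4900) = 86520/47651.
At u = 11: ŵ = (-56254/47651)·(11) + (86520/47651)·(1/11) = -6720214/524161.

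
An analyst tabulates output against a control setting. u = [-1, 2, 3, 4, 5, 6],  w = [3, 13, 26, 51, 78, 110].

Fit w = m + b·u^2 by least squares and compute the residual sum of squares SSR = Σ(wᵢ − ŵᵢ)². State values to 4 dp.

SSR = 8.0641

Sums needed: Σ1 = 6, Σu^2 = 91, Σu^2·u^2 = 2275.
Moment sums: Σw = 281, Σu^2·w = 7015.
XᵀX·[m, b]ᵀ = Xᵀw becomes [[6, 91]; [91, 2275]]·[m, b]ᵀ = [281, 7015]ᵀ.
Determinant 6·2275 − 91² = 5369.
m = (281·2275 − 91·7015)/5369 = 10/59; b = (6·7015 − 91·281)/5369 = 16519/5369.
Residuals: -1322/5369, 2811/5369, -9987/5369, 8605/5369, 83/91, -5004/5369; SSR = 43296/5369.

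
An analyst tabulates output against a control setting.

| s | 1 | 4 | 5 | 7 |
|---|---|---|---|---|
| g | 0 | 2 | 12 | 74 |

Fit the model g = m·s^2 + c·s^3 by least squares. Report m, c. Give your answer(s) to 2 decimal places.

m = -1.89, c = 0.49

From the data, Σs^2·s^2 = 3283, Σs^2·s^3 = 20957, Σs^3·s^3 = 137371.
Right-hand side: Σs^2·g = 3958, Σs^3·g = 27010.
Normal equations: [[3283, 20957]; [20957, 137371]]·[m, c]ᵀ = [3958, 27010]ᵀ.
Eliminating c: 137371·(row 1) − 20957·(row 2) gives 11793144·m = 137371·3958 − 20957·27010 = -22334152, so m = -2791769/1474143.
Then c = (27010 − 20957·(-2791769/1474143))/137371 = 715753/1474143.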